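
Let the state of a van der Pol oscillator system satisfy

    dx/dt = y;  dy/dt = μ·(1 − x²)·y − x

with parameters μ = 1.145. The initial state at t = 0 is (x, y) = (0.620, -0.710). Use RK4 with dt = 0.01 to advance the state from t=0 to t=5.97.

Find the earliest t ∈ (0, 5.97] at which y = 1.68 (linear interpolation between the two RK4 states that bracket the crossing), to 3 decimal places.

t=0.000: state=(0.620, -0.710)
step 1 (dt=0.01): k1=(-0.710, -1.120), k2=(-0.716, -1.124), k3=(-0.716, -1.124), k4=(-0.721, -1.129); state += dt/6·(k1+2k2+2k3+k4)
t=0.010: state=(0.613, -0.721)
t=0.020: state=(0.606, -0.733)
t=0.030: state=(0.598, -0.744)
continuing one RK4 step at a time; state shown every 20 steps (Δt=0.2):
t=0.200: state=(0.454, -0.953)
t=0.400: state=(0.236, -1.242)
t=0.600: state=(-0.046, -1.580)
t=0.800: state=(-0.396, -1.914)
t=1.000: state=(-0.801, -2.086)
t=1.200: state=(-1.205, -1.876)
t=1.400: state=(-1.525, -1.282)
t=1.600: state=(-1.712, -0.608)
t=1.800: state=(-1.779, -0.099)
t=2.000: state=(-1.765, 0.220)
t=2.200: state=(-1.699, 0.418)
t=2.400: state=(-1.602, 0.555)
t=2.600: state=(-1.479, 0.670)
t=2.800: state=(-1.333, 0.789)
t=3.000: state=(-1.162, 0.929)
t=3.200: state=(-0.959, 1.112)
t=3.400: state=(-0.712, 1.364)
t=3.580: state=(-0.440, 1.675)
next step: t=3.590: state=(-0.423, 1.695) — y has crossed 1.68
linear interpolation between t=3.580 (1.67453) and t=3.590 (1.69454) → t≈3.583

t = 3.583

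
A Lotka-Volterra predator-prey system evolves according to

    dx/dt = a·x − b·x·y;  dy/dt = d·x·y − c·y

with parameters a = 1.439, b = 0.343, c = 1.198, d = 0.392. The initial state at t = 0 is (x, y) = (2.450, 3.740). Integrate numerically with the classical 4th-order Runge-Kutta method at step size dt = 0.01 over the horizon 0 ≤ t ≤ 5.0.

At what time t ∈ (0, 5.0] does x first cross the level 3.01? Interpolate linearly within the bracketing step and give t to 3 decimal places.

t=0.000: state=(2.450, 3.740)
step 1 (dt=0.01): k1=(0.383, -0.889), k2=(0.387, -0.885), k3=(0.387, -0.885), k4=(0.391, -0.881); state += dt/6·(k1+2k2+2k3+k4)
t=0.010: state=(2.454, 3.731)
t=0.020: state=(2.458, 3.722)
t=0.030: state=(2.462, 3.714)
continuing one RK4 step at a time; state shown every 20 steps (Δt=0.2):
t=0.200: state=(2.542, 3.579)
t=0.400: state=(2.664, 3.453)
t=0.600: state=(2.812, 3.368)
t=0.800: state=(2.982, 3.325)
t=0.830: state=(3.008, 3.323)
next step: t=0.840: state=(3.017, 3.322) — x has crossed 3.01
linear interpolation between t=0.830 (3.00842) and t=0.840 (3.01744) → t≈0.832

t = 0.832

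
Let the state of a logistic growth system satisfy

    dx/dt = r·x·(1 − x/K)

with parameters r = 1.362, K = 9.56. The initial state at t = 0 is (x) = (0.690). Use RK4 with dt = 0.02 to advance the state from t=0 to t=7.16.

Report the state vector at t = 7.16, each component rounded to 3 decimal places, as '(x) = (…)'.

(x) = (9.553)

t=0.000: state=(0.690)
step 1 (dt=0.02): k1=(0.872), k2=(0.882), k3=(0.882), k4=(0.892); state += dt/6·(k1+2k2+2k3+k4)
t=0.020: state=(0.708)
t=0.040: state=(0.726)
t=0.060: state=(0.744)
continuing one RK4 step at a time; state shown every 25 steps (Δt=0.5):
t=0.500: state=(1.274)
t=1.000: state=(2.227)
t=1.500: state=(3.585)
t=2.000: state=(5.186)
t=2.500: state=(6.700)
t=3.000: state=(7.862)
t=3.500: state=(8.618)
t=4.000: state=(9.059)
t=4.500: state=(9.300)
t=5.000: state=(9.426)
t=5.500: state=(9.492)
t=6.000: state=(9.525)
t=6.500: state=(9.542)
t=7.000: state=(9.551)
t=7.160: state=(9.553)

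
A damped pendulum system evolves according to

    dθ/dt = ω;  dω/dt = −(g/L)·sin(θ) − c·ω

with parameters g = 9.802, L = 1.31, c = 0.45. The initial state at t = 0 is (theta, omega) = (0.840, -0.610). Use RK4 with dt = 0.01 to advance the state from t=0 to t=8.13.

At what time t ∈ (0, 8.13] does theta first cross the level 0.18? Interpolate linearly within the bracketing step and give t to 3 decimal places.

t=0.000: state=(0.840, -0.610)
step 1 (dt=0.01): k1=(-0.610, -5.297), k2=(-0.636, -5.270), k3=(-0.636, -5.269), k4=(-0.663, -5.242); state += dt/6·(k1+2k2+2k3+k4)
t=0.010: state=(0.834, -0.663)
t=0.020: state=(0.827, -0.715)
t=0.030: state=(0.819, -0.766)
t=0.430: state=(0.198, -2.030)
next step: t=0.440: state=(0.178, -2.035) — theta has crossed 0.18
linear interpolation between t=0.430 (0.19842) and t=0.440 (0.17809) → t≈0.439

t = 0.439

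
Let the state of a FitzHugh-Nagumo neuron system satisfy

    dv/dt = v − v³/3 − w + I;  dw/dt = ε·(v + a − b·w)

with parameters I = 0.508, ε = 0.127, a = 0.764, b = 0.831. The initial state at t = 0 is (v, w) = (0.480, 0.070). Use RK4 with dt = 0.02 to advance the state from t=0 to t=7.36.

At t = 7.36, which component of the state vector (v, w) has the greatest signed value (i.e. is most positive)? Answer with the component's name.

largest component: w

t=0.000: state=(0.480, 0.070)
step 1 (dt=0.02): k1=(0.881, 0.151), k2=(0.886, 0.152), k3=(0.886, 0.152), k4=(0.892, 0.153); state += dt/6·(k1+2k2+2k3+k4)
t=0.020: state=(0.498, 0.073)
t=0.040: state=(0.516, 0.076)
t=0.060: state=(0.534, 0.079)
continuing one RK4 step at a time; state shown every 25 steps (Δt=0.5):
t=0.500: state=(0.968, 0.158)
t=1.000: state=(1.416, 0.272)
t=1.500: state=(1.651, 0.401)
t=2.000: state=(1.711, 0.533)
t=2.500: state=(1.693, 0.658)
t=3.000: state=(1.646, 0.775)
t=3.500: state=(1.588, 0.882)
t=4.000: state=(1.525, 0.980)
t=4.500: state=(1.458, 1.070)
t=5.000: state=(1.388, 1.150)
t=5.500: state=(1.313, 1.222)
t=6.000: state=(1.232, 1.285)
t=6.500: state=(1.144, 1.340)
t=7.000: state=(1.044, 1.386)
t=7.360: state=(0.963, 1.413)
compare at T: v=0.963, w=1.413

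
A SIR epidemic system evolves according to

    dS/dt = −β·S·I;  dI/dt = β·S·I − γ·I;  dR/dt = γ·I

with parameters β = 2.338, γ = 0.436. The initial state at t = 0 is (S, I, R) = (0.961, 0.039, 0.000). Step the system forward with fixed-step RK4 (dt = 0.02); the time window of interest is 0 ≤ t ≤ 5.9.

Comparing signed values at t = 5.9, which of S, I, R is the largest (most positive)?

largest component: R

t=0.000: state=(0.961, 0.039, 0.000)
step 1 (dt=0.02): k1=(-0.088, 0.071, 0.017), k2=(-0.089, 0.072, 0.017), k3=(-0.089, 0.072, 0.017), k4=(-0.091, 0.073, 0.018); state += dt/6·(k1+2k2+2k3+k4)
t=0.020: state=(0.959, 0.040, 0.000)
t=0.040: state=(0.957, 0.042, 0.001)
t=0.060: state=(0.955, 0.043, 0.001)
continuing one RK4 step at a time; state shown every 10 steps (Δt=0.2):
t=0.200: state=(0.940, 0.056, 0.004)
t=0.400: state=(0.911, 0.079, 0.010)
t=0.600: state=(0.872, 0.110, 0.018)
t=0.800: state=(0.821, 0.149, 0.029)
t=1.000: state=(0.757, 0.198, 0.044)
t=1.200: state=(0.682, 0.254, 0.064)
t=1.400: state=(0.597, 0.314, 0.089)
t=1.600: state=(0.508, 0.373, 0.119)
t=1.800: state=(0.421, 0.425, 0.154)
t=2.000: state=(0.342, 0.465, 0.193)
t=2.200: state=(0.273, 0.492, 0.234)
t=2.400: state=(0.216, 0.506, 0.278)
t=2.600: state=(0.171, 0.507, 0.322)
t=2.800: state=(0.135, 0.499, 0.366)
t=3.000: state=(0.107, 0.484, 0.409)
t=3.200: state=(0.086, 0.464, 0.450)
t=3.400: state=(0.069, 0.441, 0.490)
t=3.600: state=(0.057, 0.416, 0.527)
t=3.800: state=(0.047, 0.391, 0.562)
t=4.000: state=(0.039, 0.365, 0.595)
t=4.200: state=(0.033, 0.340, 0.626)
t=4.400: state=(0.029, 0.317, 0.655)
t=4.600: state=(0.025, 0.294, 0.681)
t=4.800: state=(0.022, 0.272, 0.706)
t=5.000: state=(0.019, 0.252, 0.729)
t=5.200: state=(0.017, 0.233, 0.750)
t=5.400: state=(0.016, 0.215, 0.769)
t=5.600: state=(0.014, 0.198, 0.788)
t=5.800: state=(0.013, 0.183, 0.804)
t=5.900: state=(0.012, 0.176, 0.812)
compare at T: S=0.012, I=0.176, R=0.812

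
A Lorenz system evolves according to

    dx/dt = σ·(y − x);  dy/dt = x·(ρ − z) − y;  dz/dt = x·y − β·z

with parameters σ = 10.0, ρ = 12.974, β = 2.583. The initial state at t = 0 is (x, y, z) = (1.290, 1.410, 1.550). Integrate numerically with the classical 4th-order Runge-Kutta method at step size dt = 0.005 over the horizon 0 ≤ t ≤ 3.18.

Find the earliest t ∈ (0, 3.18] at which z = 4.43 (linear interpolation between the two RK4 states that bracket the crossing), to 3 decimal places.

t=0.000: state=(1.290, 1.410, 1.550)
step 1 (dt=0.005): k1=(1.200, 13.327, -2.185), k2=(1.503, 13.335, -2.123), k3=(1.496, 13.343, -2.123), k4=(1.792, 13.359, -2.060); state += dt/6·(k1+2k2+2k3+k4)
t=0.005: state=(1.297, 1.477, 1.539)
t=0.010: state=(1.308, 1.544, 1.529)
t=0.015: state=(1.321, 1.611, 1.520)
continuing one RK4 step at a time; state shown every 40 steps (Δt=0.2):
t=0.200: state=(3.404, 5.420, 2.130)
t=0.290: state=(5.694, 8.753, 4.306)
next step: t=0.295: state=(5.848, 8.956, 4.505) — z has crossed 4.43
linear interpolation between t=0.290 (4.30604) and t=0.295 (4.50467) → t≈0.293

t = 0.293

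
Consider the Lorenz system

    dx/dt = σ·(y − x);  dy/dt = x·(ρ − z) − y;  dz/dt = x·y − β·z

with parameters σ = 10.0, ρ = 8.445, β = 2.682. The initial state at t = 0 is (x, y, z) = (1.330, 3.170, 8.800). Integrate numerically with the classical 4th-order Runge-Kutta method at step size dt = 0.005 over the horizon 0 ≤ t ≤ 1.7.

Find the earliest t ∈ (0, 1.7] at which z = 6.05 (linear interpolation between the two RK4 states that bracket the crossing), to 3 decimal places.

t = 0.227

t=0.000: state=(1.330, 3.170, 8.800)
step 1 (dt=0.005): k1=(18.400, -3.642, -19.386), k2=(17.849, -3.583, -19.122), k3=(17.864, -3.583, -19.128), k4=(17.328, -3.520, -18.871); state += dt/6·(k1+2k2+2k3+k4)
t=0.005: state=(1.419, 3.152, 8.704)
t=0.010: state=(1.503, 3.135, 8.611)
t=0.015: state=(1.583, 3.118, 8.521)
continuing one RK4 step at a time; state shown every 20 steps (Δt=0.1):
t=0.100: state=(2.402, 2.973, 7.259)
t=0.200: state=(2.803, 3.126, 6.250)
t=0.225: state=(2.884, 3.210, 6.063)
next step: t=0.230: state=(2.900, 3.228, 6.028) — z has crossed 6.05
linear interpolation between t=0.225 (6.06265) and t=0.230 (6.02812) → t≈0.227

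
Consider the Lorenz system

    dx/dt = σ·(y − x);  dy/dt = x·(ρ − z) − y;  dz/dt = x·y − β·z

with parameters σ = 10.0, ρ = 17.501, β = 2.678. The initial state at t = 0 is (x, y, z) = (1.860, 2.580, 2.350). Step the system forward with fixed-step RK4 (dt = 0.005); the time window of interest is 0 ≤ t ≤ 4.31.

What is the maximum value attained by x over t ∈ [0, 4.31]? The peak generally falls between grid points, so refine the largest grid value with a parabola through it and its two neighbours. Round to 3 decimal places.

t=0.000: state=(1.860, 2.580, 2.350)
step 1 (dt=0.005): k1=(7.200, 25.601, -1.495), k2=(7.660, 25.817, -1.318), k3=(7.654, 25.833, -1.315), k4=(8.109, 26.064, -1.133); state += dt/6·(k1+2k2+2k3+k4)
t=0.005: state=(1.898, 2.709, 2.343)
t=0.010: state=(1.941, 2.841, 2.339)
t=0.015: state=(1.988, 2.975, 2.336)
continuing one RK4 step at a time; state shown every 40 steps (Δt=0.2):
t=0.200: state=(7.046, 11.772, 6.235)
t=0.400: state=(11.863, 7.200, 27.070)
t=0.600: state=(1.313, -1.298, 17.227)
t=0.800: state=(-0.885, -1.392, 10.122)
t=1.000: state=(-2.515, -3.932, 6.599)
t=1.200: state=(-7.850, -11.763, 10.403)
t=1.400: state=(-10.123, -6.293, 24.469)
t=1.600: state=(-2.557, -0.698, 16.424)
t=1.800: state=(-1.562, -1.935, 9.926)
t=2.000: state=(-3.739, -5.757, 7.317)
t=2.200: state=(-9.893, -12.963, 15.510)
t=2.400: state=(-7.475, -3.131, 22.572)
t=2.600: state=(-2.202, -1.419, 14.214)
t=2.800: state=(-2.592, -3.591, 9.129)
t=3.000: state=(-6.587, -9.662, 10.106)
t=3.200: state=(-10.455, -8.976, 22.405)
t=3.400: state=(-4.145, -1.777, 18.003)
t=3.600: state=(-2.581, -2.966, 11.480)
t=3.800: state=(-5.129, -7.371, 9.714)
t=4.000: state=(-10.037, -11.123, 18.745)
t=4.200: state=(-6.144, -3.088, 20.179)
t=4.310: state=(-3.695, -2.372, 16.168)
largest grid value and its neighbours: x(0.345)=13.07976, x(0.350)=13.09001, x(0.355)=13.07571
parabola through these three points peaks at t≈0.350 with x≈13.09009

max x = 13.090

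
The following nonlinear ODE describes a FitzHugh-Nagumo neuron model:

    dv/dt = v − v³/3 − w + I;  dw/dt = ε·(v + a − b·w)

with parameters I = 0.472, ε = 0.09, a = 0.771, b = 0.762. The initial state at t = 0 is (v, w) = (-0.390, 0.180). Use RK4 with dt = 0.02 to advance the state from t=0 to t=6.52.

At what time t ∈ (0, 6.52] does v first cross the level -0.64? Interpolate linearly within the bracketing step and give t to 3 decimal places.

t=0.000: state=(-0.390, 0.180)
step 1 (dt=0.02): k1=(-0.078, 0.022), k2=(-0.079, 0.022), k3=(-0.079, 0.022), k4=(-0.080, 0.022); state += dt/6·(k1+2k2+2k3+k4)
t=0.020: state=(-0.392, 0.180)
t=0.040: state=(-0.393, 0.181)
t=0.060: state=(-0.395, 0.181)
continuing one RK4 step at a time; state shown every 25 steps (Δt=0.5):
t=0.500: state=(-0.441, 0.190)
t=1.000: state=(-0.523, 0.196)
t=1.480: state=(-0.638, 0.198)
next step: t=1.500: state=(-0.643, 0.198) — v has crossed -0.64
linear interpolation between t=1.480 (-0.63776) and t=1.500 (-0.64334) → t≈1.488

t = 1.488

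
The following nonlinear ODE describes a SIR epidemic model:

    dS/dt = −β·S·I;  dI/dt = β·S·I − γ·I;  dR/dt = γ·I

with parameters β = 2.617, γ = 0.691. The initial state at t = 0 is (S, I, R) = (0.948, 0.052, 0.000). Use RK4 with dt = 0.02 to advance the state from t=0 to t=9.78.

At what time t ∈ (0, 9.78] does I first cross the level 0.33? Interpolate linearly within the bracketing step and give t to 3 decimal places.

t=0.000: state=(0.948, 0.052, 0.000)
step 1 (dt=0.02): k1=(-0.129, 0.093, 0.036), k2=(-0.131, 0.095, 0.037), k3=(-0.131, 0.095, 0.037), k4=(-0.133, 0.096, 0.037); state += dt/6·(k1+2k2+2k3+k4)
t=0.020: state=(0.945, 0.054, 0.001)
t=0.040: state=(0.943, 0.056, 0.001)
t=0.060: state=(0.940, 0.058, 0.002)
continuing one RK4 step at a time; state shown every 25 steps (Δt=0.5):
t=0.500: state=(0.851, 0.120, 0.028)
t=1.000: state=(0.678, 0.234, 0.089)
t=1.400: state=(0.504, 0.329, 0.167)
next step: t=1.420: state=(0.495, 0.333, 0.171) — I has crossed 0.33
linear interpolation between t=1.400 (0.32913) and t=1.420 (0.33322) → t≈1.404

t = 1.404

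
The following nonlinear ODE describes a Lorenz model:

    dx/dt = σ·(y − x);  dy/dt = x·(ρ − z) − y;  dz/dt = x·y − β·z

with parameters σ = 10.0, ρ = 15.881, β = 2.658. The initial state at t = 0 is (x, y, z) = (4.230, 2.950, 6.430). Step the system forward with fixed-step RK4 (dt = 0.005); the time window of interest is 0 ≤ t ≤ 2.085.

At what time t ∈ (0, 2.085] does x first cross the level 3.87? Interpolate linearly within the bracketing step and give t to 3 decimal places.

t = 0.583

t=0.000: state=(4.230, 2.950, 6.430)
step 1 (dt=0.005): k1=(-12.800, 37.028, -4.612), k2=(-11.554, 36.681, -4.288), k3=(-11.594, 36.708, -4.284), k4=(-10.385, 36.386, -3.961); state += dt/6·(k1+2k2+2k3+k4)
t=0.005: state=(4.172, 3.133, 6.409)
t=0.010: state=(4.126, 3.314, 6.390)
t=0.015: state=(4.091, 3.492, 6.375)
continuing one RK4 step at a time; state shown every 20 steps (Δt=0.1):
t=0.100: state=(4.712, 6.468, 6.723)
t=0.200: state=(7.224, 10.264, 9.618)
t=0.300: state=(9.958, 11.741, 16.215)
t=0.400: state=(9.698, 7.340, 21.224)
t=0.500: state=(6.343, 2.767, 19.679)
t=0.580: state=(3.938, 1.622, 16.658)
next step: t=0.585: state=(3.824, 1.601, 16.469) — x has crossed 3.87
linear interpolation between t=0.580 (3.93753) and t=0.585 (3.82407) → t≈0.583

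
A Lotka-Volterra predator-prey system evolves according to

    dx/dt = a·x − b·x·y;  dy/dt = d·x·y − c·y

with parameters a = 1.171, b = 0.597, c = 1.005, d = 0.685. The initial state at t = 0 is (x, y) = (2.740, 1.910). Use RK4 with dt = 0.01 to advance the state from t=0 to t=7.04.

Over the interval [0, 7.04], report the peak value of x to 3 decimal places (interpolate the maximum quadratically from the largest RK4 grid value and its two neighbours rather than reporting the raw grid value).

max x = 2.741

t=0.000: state=(2.740, 1.910)
step 1 (dt=0.01): k1=(0.084, 1.665), k2=(0.071, 1.673), k3=(0.071, 1.673), k4=(0.057, 1.681); state += dt/6·(k1+2k2+2k3+k4)
t=0.010: state=(2.741, 1.927)
t=0.020: state=(2.741, 1.944)
t=0.030: state=(2.741, 1.961)
continuing one RK4 step at a time; state shown every 25 steps (Δt=0.25):
t=0.250: state=(2.671, 2.367)
t=0.500: state=(2.423, 2.855)
t=0.750: state=(2.054, 3.262)
t=1.000: state=(1.659, 3.486)
t=1.250: state=(1.317, 3.494)
t=1.500: state=(1.059, 3.327)
t=1.750: state=(0.881, 3.053)
t=2.000: state=(0.766, 2.732)
t=2.250: state=(0.700, 2.408)
t=2.500: state=(0.670, 2.105)
t=2.750: state=(0.670, 1.836)
t=3.000: state=(0.694, 1.604)
t=3.250: state=(0.743, 1.411)
t=3.500: state=(0.817, 1.254)
t=3.750: state=(0.917, 1.131)
t=4.000: state=(1.045, 1.040)
t=4.250: state=(1.205, 0.980)
t=4.500: state=(1.399, 0.953)
t=4.750: state=(1.626, 0.960)
t=5.000: state=(1.882, 1.008)
t=5.250: state=(2.156, 1.107)
t=5.500: state=(2.421, 1.275)
t=5.750: state=(2.635, 1.531)
t=6.000: state=(2.739, 1.890)
t=6.250: state=(2.679, 2.344)
t=6.500: state=(2.439, 2.832)
t=6.750: state=(2.073, 3.246)
t=7.000: state=(1.677, 3.480)
t=7.040: state=(1.617, 3.497)
largest grid value and its neighbours: x(0.020)=2.74114, x(0.030)=2.74129, x(0.040)=2.74116
parabola through these three points peaks at t≈0.030 with x≈2.74129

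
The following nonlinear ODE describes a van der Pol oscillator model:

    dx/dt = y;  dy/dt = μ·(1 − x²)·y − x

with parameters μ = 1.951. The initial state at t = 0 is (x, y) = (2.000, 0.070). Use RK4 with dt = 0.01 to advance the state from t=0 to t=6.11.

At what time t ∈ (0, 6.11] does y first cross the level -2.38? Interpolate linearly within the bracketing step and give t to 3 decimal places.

t = 2.824

t=0.000: state=(2.000, 0.070)
step 1 (dt=0.01): k1=(0.070, -2.410), k2=(0.058, -2.340), k3=(0.058, -2.342), k4=(0.047, -2.273); state += dt/6·(k1+2k2+2k3+k4)
t=0.010: state=(2.001, 0.047)
t=0.020: state=(2.001, 0.025)
t=0.030: state=(2.001, 0.004)
continuing one RK4 step at a time; state shown every 20 steps (Δt=0.2):
t=0.200: state=(1.980, -0.214)
t=0.400: state=(1.926, -0.309)
t=0.600: state=(1.860, -0.352)
t=0.800: state=(1.786, -0.383)
t=1.000: state=(1.706, -0.414)
t=1.200: state=(1.620, -0.449)
t=1.400: state=(1.526, -0.493)
t=1.600: state=(1.422, -0.550)
t=1.800: state=(1.305, -0.626)
t=2.000: state=(1.169, -0.734)
t=2.200: state=(1.008, -0.893)
t=2.400: state=(0.806, -1.144)
t=2.600: state=(0.539, -1.561)
t=2.800: state=(0.162, -2.270)
t=2.820: state=(0.116, -2.362)
next step: t=2.830: state=(0.092, -2.409) — y has crossed -2.38
linear interpolation between t=2.820 (-2.36184) and t=2.830 (-2.40891) → t≈2.824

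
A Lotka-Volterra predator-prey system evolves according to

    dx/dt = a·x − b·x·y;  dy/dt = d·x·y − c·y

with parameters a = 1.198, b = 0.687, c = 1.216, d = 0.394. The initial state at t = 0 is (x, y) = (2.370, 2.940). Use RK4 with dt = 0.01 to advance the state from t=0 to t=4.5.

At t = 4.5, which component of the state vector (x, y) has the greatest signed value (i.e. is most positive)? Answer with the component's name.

largest component: x

t=0.000: state=(2.370, 2.940)
step 1 (dt=0.01): k1=(-1.948, -0.830), k2=(-1.933, -0.840), k3=(-1.933, -0.840), k4=(-1.918, -0.850); state += dt/6·(k1+2k2+2k3+k4)
t=0.010: state=(2.351, 2.932)
t=0.020: state=(2.332, 2.923)
t=0.030: state=(2.313, 2.914)
continuing one RK4 step at a time; state shown every 20 steps (Δt=0.2):
t=0.200: state=(2.037, 2.740)
t=0.400: state=(1.806, 2.499)
t=0.600: state=(1.656, 2.244)
t=0.800: state=(1.573, 1.998)
t=1.000: state=(1.543, 1.771)
t=1.200: state=(1.560, 1.569)
t=1.400: state=(1.617, 1.394)
t=1.600: state=(1.715, 1.246)
t=1.800: state=(1.853, 1.124)
t=2.000: state=(2.031, 1.027)
t=2.200: state=(2.254, 0.953)
t=2.400: state=(2.522, 0.902)
t=2.600: state=(2.838, 0.873)
t=2.800: state=(3.200, 0.868)
t=3.000: state=(3.605, 0.890)
t=3.200: state=(4.041, 0.943)
t=3.400: state=(4.485, 1.034)
t=3.600: state=(4.900, 1.174)
t=3.800: state=(5.231, 1.374)
t=4.000: state=(5.408, 1.640)
t=4.200: state=(5.366, 1.969)
t=4.400: state=(5.075, 2.334)
t=4.500: state=(4.843, 2.513)
compare at T: x=4.843, y=2.513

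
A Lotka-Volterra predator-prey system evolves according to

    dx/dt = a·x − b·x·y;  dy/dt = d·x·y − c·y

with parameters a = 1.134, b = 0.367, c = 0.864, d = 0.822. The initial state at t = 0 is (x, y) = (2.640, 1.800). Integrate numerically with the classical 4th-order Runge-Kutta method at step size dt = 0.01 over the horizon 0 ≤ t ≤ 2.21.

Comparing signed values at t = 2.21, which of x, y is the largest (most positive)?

t=0.000: state=(2.640, 1.800)
step 1 (dt=0.01): k1=(1.250, 2.351), k2=(1.241, 2.376), k3=(1.241, 2.376), k4=(1.233, 2.401); state += dt/6·(k1+2k2+2k3+k4)
t=0.010: state=(2.652, 1.824)
t=0.020: state=(2.665, 1.848)
t=0.030: state=(2.677, 1.873)
continuing one RK4 step at a time; state shown every 10 steps (Δt=0.1):
t=0.100: state=(2.755, 2.061)
t=0.200: state=(2.845, 2.380)
t=0.300: state=(2.900, 2.766)
t=0.400: state=(2.911, 3.222)
t=0.500: state=(2.870, 3.749)
t=0.600: state=(2.771, 4.338)
t=0.700: state=(2.617, 4.967)
t=0.800: state=(2.414, 5.604)
t=0.900: state=(2.177, 6.209)
t=1.000: state=(1.922, 6.741)
t=1.100: state=(1.667, 7.165)
t=1.200: state=(1.427, 7.462)
t=1.300: state=(1.212, 7.628)
t=1.400: state=(1.025, 7.668)
t=1.500: state=(0.867, 7.600)
t=1.600: state=(0.737, 7.445)
t=1.700: state=(0.630, 7.222)
t=1.800: state=(0.544, 6.951)
t=1.900: state=(0.475, 6.648)
t=2.000: state=(0.419, 6.325)
t=2.100: state=(0.375, 5.994)
t=2.200: state=(0.339, 5.661)
t=2.210: state=(0.336, 5.628)
compare at T: x=0.336, y=5.628

largest component: y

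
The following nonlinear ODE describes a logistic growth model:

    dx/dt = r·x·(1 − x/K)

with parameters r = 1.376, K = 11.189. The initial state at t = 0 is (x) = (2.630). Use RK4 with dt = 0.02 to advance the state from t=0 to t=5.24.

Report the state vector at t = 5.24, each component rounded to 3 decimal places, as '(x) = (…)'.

(x) = (11.162)

t=0.000: state=(2.630)
step 1 (dt=0.02): k1=(2.768), k2=(2.788), k3=(2.788), k4=(2.809); state += dt/6·(k1+2k2+2k3+k4)
t=0.020: state=(2.686)
t=0.040: state=(2.742)
t=0.060: state=(2.800)
continuing one RK4 step at a time; state shown every 10 steps (Δt=0.2):
t=0.200: state=(3.223)
t=0.400: state=(3.889)
t=0.600: state=(4.613)
t=0.800: state=(5.373)
t=1.000: state=(6.141)
t=1.200: state=(6.889)
t=1.400: state=(7.591)
t=1.600: state=(8.227)
t=1.800: state=(8.787)
t=2.000: state=(9.265)
t=2.200: state=(9.665)
t=2.400: state=(9.992)
t=2.600: state=(10.256)
t=2.800: state=(10.466)
t=3.000: state=(10.631)
t=3.200: state=(10.760)
t=3.400: state=(10.861)
t=3.600: state=(10.938)
t=3.800: state=(10.997)
t=4.000: state=(11.043)
t=4.200: state=(11.078)
t=4.400: state=(11.104)
t=4.600: state=(11.124)
t=4.800: state=(11.140)
t=5.000: state=(11.152)
t=5.200: state=(11.161)
t=5.240: state=(11.162)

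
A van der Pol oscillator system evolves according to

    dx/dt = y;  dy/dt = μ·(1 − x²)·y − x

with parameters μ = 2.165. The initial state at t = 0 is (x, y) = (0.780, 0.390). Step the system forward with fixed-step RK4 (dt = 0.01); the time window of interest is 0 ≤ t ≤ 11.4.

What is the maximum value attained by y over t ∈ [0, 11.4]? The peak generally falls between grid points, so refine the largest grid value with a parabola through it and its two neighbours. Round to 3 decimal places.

t=0.000: state=(0.780, 0.390)
step 1 (dt=0.01): k1=(0.390, -0.449), k2=(0.388, -0.456), k3=(0.388, -0.456), k4=(0.385, -0.462); state += dt/6·(k1+2k2+2k3+k4)
t=0.010: state=(0.784, 0.385)
t=0.020: state=(0.788, 0.381)
t=0.030: state=(0.791, 0.376)
continuing one RK4 step at a time; state shown every 50 steps (Δt=0.5):
t=0.500: state=(0.896, 0.038)
t=1.000: state=(0.797, -0.456)
t=1.500: state=(0.381, -1.343)
t=2.000: state=(-0.797, -3.432)
t=2.500: state=(-1.904, -0.463)
t=3.000: state=(-1.868, 0.291)
t=3.500: state=(-1.697, 0.380)
t=4.000: state=(-1.486, 0.474)
t=4.500: state=(-1.208, 0.659)
t=5.000: state=(-0.777, 1.165)
t=5.500: state=(0.185, 3.091)
t=6.000: state=(1.847, 1.607)
t=6.500: state=(1.992, -0.229)
t=7.000: state=(1.844, -0.333)
t=7.500: state=(1.663, -0.396)
t=8.000: state=(1.442, -0.498)
t=8.500: state=(1.147, -0.713)
t=9.000: state=(0.665, -1.346)
t=9.500: state=(-0.487, -3.637)
t=10.000: state=(-1.954, -0.830)
t=10.500: state=(-1.970, 0.265)
t=11.000: state=(-1.814, 0.343)
t=11.400: state=(-1.667, 0.394)
largest grid value and its neighbours: y(5.700)=4.01713, y(5.710)=4.01887, y(5.720)=4.01353
parabola through these three points peaks at t≈5.707 with y≈4.01910

max y = 4.019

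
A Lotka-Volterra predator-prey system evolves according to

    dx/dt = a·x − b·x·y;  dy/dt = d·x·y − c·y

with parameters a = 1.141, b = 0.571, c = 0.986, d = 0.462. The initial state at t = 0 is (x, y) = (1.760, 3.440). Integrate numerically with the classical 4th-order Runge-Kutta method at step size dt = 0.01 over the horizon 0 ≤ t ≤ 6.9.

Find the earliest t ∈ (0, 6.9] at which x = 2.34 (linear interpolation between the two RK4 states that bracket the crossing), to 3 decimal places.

t = 3.431

t=0.000: state=(1.760, 3.440)
step 1 (dt=0.01): k1=(-1.449, -0.595), k2=(-1.440, -0.606), k3=(-1.440, -0.606), k4=(-1.431, -0.617); state += dt/6·(k1+2k2+2k3+k4)
t=0.010: state=(1.746, 3.434)
t=0.020: state=(1.731, 3.428)
t=0.030: state=(1.717, 3.421)
continuing one RK4 step at a time; state shown every 25 steps (Δt=0.25):
t=0.250: state=(1.452, 3.233)
t=0.500: state=(1.242, 2.950)
t=0.750: state=(1.108, 2.639)
t=1.000: state=(1.034, 2.332)
t=1.250: state=(1.006, 2.050)
t=1.500: state=(1.017, 1.800)
t=1.750: state=(1.063, 1.586)
t=2.000: state=(1.142, 1.407)
t=2.250: state=(1.256, 1.263)
t=2.500: state=(1.407, 1.151)
t=2.750: state=(1.598, 1.069)
t=3.000: state=(1.832, 1.018)
t=3.250: state=(2.111, 0.999)
t=3.430: state=(2.338, 1.006)
next step: t=3.440: state=(2.352, 1.007) — x has crossed 2.34
linear interpolation between t=3.430 (2.33843) and t=3.440 (2.35171) → t≈3.431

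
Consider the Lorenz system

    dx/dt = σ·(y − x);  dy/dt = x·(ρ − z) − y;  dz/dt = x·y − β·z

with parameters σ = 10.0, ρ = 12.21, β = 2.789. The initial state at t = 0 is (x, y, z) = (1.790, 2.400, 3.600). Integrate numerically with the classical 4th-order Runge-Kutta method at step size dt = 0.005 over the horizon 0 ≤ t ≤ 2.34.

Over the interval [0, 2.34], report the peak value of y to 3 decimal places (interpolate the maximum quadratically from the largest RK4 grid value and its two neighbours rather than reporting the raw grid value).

max y = 10.429

t=0.000: state=(1.790, 2.400, 3.600)
step 1 (dt=0.005): k1=(6.100, 13.012, -5.744), k2=(6.273, 13.137, -5.609), k3=(6.272, 13.139, -5.608), k4=(6.443, 13.267, -5.471); state += dt/6·(k1+2k2+2k3+k4)
t=0.005: state=(1.821, 2.466, 3.572)
t=0.010: state=(1.854, 2.533, 3.545)
t=0.015: state=(1.889, 2.601, 3.520)
continuing one RK4 step at a time; state shown every 20 steps (Δt=0.1):
t=0.100: state=(2.736, 4.027, 3.356)
t=0.200: state=(4.417, 6.502, 4.195)
t=0.300: state=(6.824, 9.407, 7.183)
t=0.400: state=(8.970, 10.240, 12.600)
t=0.500: state=(8.704, 6.903, 16.489)
t=0.600: state=(6.112, 3.253, 15.671)
t=0.700: state=(3.719, 1.941, 12.878)
t=0.800: state=(2.557, 1.939, 10.238)
t=0.900: state=(2.333, 2.445, 8.196)
t=1.000: state=(2.712, 3.343, 6.829)
t=1.100: state=(3.594, 4.732, 6.276)
t=1.200: state=(4.984, 6.602, 6.890)
t=1.300: state=(6.690, 8.352, 9.120)
t=1.400: state=(7.920, 8.507, 12.493)
t=1.500: state=(7.626, 6.493, 14.689)
t=1.600: state=(6.040, 4.260, 14.277)
t=1.700: state=(4.477, 3.244, 12.450)
t=1.800: state=(3.649, 3.213, 10.520)
t=1.900: state=(3.547, 3.748, 9.027)
t=2.000: state=(4.004, 4.697, 8.210)
t=2.100: state=(4.894, 5.953, 8.288)
t=2.200: state=(6.026, 7.157, 9.443)
t=2.300: state=(6.957, 7.578, 11.425)
t=2.340: state=(7.134, 7.385, 12.222)
largest grid value and its neighbours: y(0.365)=10.41723, y(0.370)=10.42806, y(0.375)=10.42719
parabola through these three points peaks at t≈0.372 with y≈10.42912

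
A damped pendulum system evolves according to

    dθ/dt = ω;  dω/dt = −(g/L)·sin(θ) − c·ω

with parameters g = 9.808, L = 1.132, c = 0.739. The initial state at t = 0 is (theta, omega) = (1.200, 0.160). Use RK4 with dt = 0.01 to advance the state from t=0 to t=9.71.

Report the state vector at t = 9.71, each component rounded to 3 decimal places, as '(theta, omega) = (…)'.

(theta, omega) = (-0.029, -0.034)

t=0.000: state=(1.200, 0.160)
step 1 (dt=0.01): k1=(0.160, -8.194), k2=(0.119, -8.166), k3=(0.119, -8.165), k4=(0.078, -8.137); state += dt/6·(k1+2k2+2k3+k4)
t=0.010: state=(1.201, 0.078)
t=0.020: state=(1.202, -0.003)
t=0.030: state=(1.201, -0.083)
continuing one RK4 step at a time; state shown every 50 steps (Δt=0.5):
t=0.500: state=(0.437, -2.682)
t=1.000: state=(-0.675, -1.079)
t=1.500: state=(-0.488, 1.546)
t=2.000: state=(0.338, 1.179)
t=2.500: state=(0.413, -0.800)
t=3.000: state=(-0.142, -1.000)
t=3.500: state=(-0.314, 0.349)
t=4.000: state=(0.035, 0.764)
t=4.500: state=(0.224, -0.093)
t=5.000: state=(0.018, -0.546)
t=5.500: state=(-0.151, -0.039)
t=6.000: state=(-0.041, 0.370)
t=6.500: state=(0.097, 0.096)
t=7.000: state=(0.046, -0.238)
t=7.500: state=(-0.058, -0.110)
t=8.000: state=(-0.043, 0.144)
t=8.500: state=(0.032, 0.103)
t=9.000: state=(0.035, -0.081)
t=9.500: state=(-0.016, -0.086)
t=9.710: state=(-0.029, -0.034)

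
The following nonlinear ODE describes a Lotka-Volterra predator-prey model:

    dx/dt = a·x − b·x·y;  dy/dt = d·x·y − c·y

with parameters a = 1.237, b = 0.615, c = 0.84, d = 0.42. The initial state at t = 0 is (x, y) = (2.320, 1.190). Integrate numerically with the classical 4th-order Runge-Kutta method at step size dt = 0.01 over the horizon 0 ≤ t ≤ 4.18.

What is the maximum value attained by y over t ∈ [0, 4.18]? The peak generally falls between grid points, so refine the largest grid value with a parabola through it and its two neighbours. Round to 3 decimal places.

t=0.000: state=(2.320, 1.190)
step 1 (dt=0.01): k1=(1.172, 0.160), k2=(1.174, 0.163), k3=(1.174, 0.163), k4=(1.176, 0.166); state += dt/6·(k1+2k2+2k3+k4)
t=0.010: state=(2.332, 1.192)
t=0.020: state=(2.344, 1.193)
t=0.030: state=(2.355, 1.195)
continuing one RK4 step at a time; state shown every 20 steps (Δt=0.2):
t=0.200: state=(2.560, 1.235)
t=0.400: state=(2.805, 1.308)
t=0.600: state=(3.040, 1.413)
t=0.800: state=(3.245, 1.556)
t=1.000: state=(3.395, 1.739)
t=1.200: state=(3.464, 1.962)
t=1.400: state=(3.431, 2.218)
t=1.600: state=(3.290, 2.488)
t=1.800: state=(3.053, 2.747)
t=2.000: state=(2.750, 2.964)
t=2.200: state=(2.422, 3.114)
t=2.400: state=(2.104, 3.183)
t=2.600: state=(1.821, 3.172)
t=2.800: state=(1.586, 3.093)
t=3.000: state=(1.399, 2.963)
t=3.200: state=(1.257, 2.799)
t=3.400: state=(1.153, 2.618)
t=3.600: state=(1.083, 2.430)
t=3.800: state=(1.040, 2.246)
t=4.000: state=(1.022, 2.070)
t=4.180: state=(1.024, 1.922)
largest grid value and its neighbours: y(2.460)=3.18767, y(2.470)=3.18777, y(2.480)=3.18767
parabola through these three points peaks at t≈2.470 with y≈3.18777

max y = 3.188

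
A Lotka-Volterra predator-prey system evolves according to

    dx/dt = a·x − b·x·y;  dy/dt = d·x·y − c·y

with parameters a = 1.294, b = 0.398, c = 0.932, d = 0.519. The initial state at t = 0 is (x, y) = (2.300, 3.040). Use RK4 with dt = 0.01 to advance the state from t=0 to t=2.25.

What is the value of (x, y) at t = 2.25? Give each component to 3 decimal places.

t=0.000: state=(2.300, 3.040)
step 1 (dt=0.01): k1=(0.193, 0.796), k2=(0.190, 0.798), k3=(0.190, 0.798), k4=(0.186, 0.801); state += dt/6·(k1+2k2+2k3+k4)
t=0.010: state=(2.302, 3.048)
t=0.020: state=(2.304, 3.056)
t=0.030: state=(2.305, 3.064)
continuing one RK4 step at a time; state shown every 10 steps (Δt=0.1):
t=0.100: state=(2.316, 3.122)
t=0.200: state=(2.324, 3.208)
t=0.300: state=(2.324, 3.297)
t=0.400: state=(2.315, 3.388)
t=0.500: state=(2.298, 3.479)
t=0.600: state=(2.273, 3.569)
t=0.700: state=(2.241, 3.656)
t=0.800: state=(2.202, 3.738)
t=0.900: state=(2.156, 3.813)
t=1.000: state=(2.106, 3.880)
t=1.100: state=(2.051, 3.937)
t=1.200: state=(1.994, 3.984)
t=1.300: state=(1.935, 4.019)
t=1.400: state=(1.876, 4.042)
t=1.500: state=(1.818, 4.053)
t=1.600: state=(1.760, 4.051)
t=1.700: state=(1.706, 4.038)
t=1.800: state=(1.654, 4.014)
t=1.900: state=(1.605, 3.979)
t=2.000: state=(1.561, 3.935)
t=2.100: state=(1.521, 3.883)
t=2.200: state=(1.484, 3.825)
t=2.250: state=(1.468, 3.793)

(x, y) = (1.468, 3.793)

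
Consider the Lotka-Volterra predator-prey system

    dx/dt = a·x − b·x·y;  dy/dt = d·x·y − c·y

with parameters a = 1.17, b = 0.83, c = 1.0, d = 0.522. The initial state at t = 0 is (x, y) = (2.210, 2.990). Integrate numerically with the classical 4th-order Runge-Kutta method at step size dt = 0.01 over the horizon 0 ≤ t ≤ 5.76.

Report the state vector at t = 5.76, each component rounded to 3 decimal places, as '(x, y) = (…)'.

(x, y) = (3.640, 2.356)

t=0.000: state=(2.210, 2.990)
step 1 (dt=0.01): k1=(-2.899, 0.459), k2=(-2.884, 0.437), k3=(-2.884, 0.437), k4=(-2.869, 0.415); state += dt/6·(k1+2k2+2k3+k4)
t=0.010: state=(2.181, 2.994)
t=0.020: state=(2.153, 2.998)
t=0.030: state=(2.124, 3.002)
continuing one RK4 step at a time; state shown every 20 steps (Δt=0.2):
t=0.200: state=(1.695, 2.998)
t=0.400: state=(1.314, 2.869)
t=0.600: state=(1.049, 2.655)
t=0.800: state=(0.871, 2.401)
t=1.000: state=(0.755, 2.139)
t=1.200: state=(0.683, 1.887)
t=1.400: state=(0.644, 1.656)
t=1.600: state=(0.629, 1.448)
t=1.800: state=(0.635, 1.266)
t=2.000: state=(0.659, 1.109)
t=2.200: state=(0.700, 0.975)
t=2.400: state=(0.760, 0.861)
t=2.600: state=(0.839, 0.766)
t=2.800: state=(0.940, 0.688)
t=3.000: state=(1.065, 0.626)
t=3.200: state=(1.219, 0.577)
t=3.400: state=(1.404, 0.541)
t=3.600: state=(1.625, 0.519)
t=3.800: state=(1.885, 0.510)
t=4.000: state=(2.188, 0.516)
t=4.200: state=(2.533, 0.541)
t=4.400: state=(2.916, 0.588)
t=4.600: state=(3.322, 0.667)
t=4.800: state=(3.722, 0.789)
t=5.000: state=(4.068, 0.971)
t=5.200: state=(4.287, 1.231)
t=5.400: state=(4.295, 1.581)
t=5.600: state=(4.033, 2.005)
t=5.760: state=(3.640, 2.356)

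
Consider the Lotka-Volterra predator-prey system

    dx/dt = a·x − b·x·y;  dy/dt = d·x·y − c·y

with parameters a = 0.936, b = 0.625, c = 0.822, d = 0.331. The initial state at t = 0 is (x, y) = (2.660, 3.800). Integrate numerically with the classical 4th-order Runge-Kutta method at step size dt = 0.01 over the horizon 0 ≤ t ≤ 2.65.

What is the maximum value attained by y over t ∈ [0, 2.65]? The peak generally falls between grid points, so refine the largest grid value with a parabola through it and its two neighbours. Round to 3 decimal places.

t=0.000: state=(2.660, 3.800)
step 1 (dt=0.01): k1=(-3.828, 0.222), k2=(-3.802, 0.198), k3=(-3.802, 0.198), k4=(-3.776, 0.174); state += dt/6·(k1+2k2+2k3+k4)
t=0.010: state=(2.622, 3.802)
t=0.020: state=(2.584, 3.803)
t=0.030: state=(2.547, 3.805)
continuing one RK4 step at a time; state shown every 10 steps (Δt=0.1):
t=0.100: state=(2.303, 3.799)
t=0.200: state=(1.997, 3.757)
t=0.300: state=(1.738, 3.681)
t=0.400: state=(1.521, 3.578)
t=0.500: state=(1.340, 3.455)
t=0.600: state=(1.191, 3.318)
t=0.700: state=(1.068, 3.172)
t=0.800: state=(0.966, 3.022)
t=0.900: state=(0.883, 2.870)
t=1.000: state=(0.814, 2.719)
t=1.100: state=(0.758, 2.570)
t=1.200: state=(0.712, 2.425)
t=1.300: state=(0.675, 2.286)
t=1.400: state=(0.645, 2.152)
t=1.500: state=(0.621, 2.024)
t=1.600: state=(0.604, 1.902)
t=1.700: state=(0.591, 1.787)
t=1.800: state=(0.582, 1.678)
t=1.900: state=(0.577, 1.576)
t=2.000: state=(0.576, 1.480)
t=2.100: state=(0.579, 1.389)
t=2.200: state=(0.584, 1.304)
t=2.300: state=(0.593, 1.225)
t=2.400: state=(0.604, 1.151)
t=2.500: state=(0.619, 1.082)
t=2.600: state=(0.637, 1.017)
t=2.650: state=(0.647, 0.987)
largest grid value and its neighbours: y(0.040)=3.80511, y(0.050)=3.80523, y(0.060)=3.80490
parabola through these three points peaks at t≈0.048 with y≈3.80524

max y = 3.805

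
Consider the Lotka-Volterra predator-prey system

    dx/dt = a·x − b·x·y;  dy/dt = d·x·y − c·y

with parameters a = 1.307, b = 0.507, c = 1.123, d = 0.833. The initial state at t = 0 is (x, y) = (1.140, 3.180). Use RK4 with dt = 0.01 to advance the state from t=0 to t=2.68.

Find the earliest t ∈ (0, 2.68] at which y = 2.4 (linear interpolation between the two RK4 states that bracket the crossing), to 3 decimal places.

t = 1.080

t=0.000: state=(1.140, 3.180)
step 1 (dt=0.01): k1=(-0.348, -0.551), k2=(-0.346, -0.555), k3=(-0.346, -0.555), k4=(-0.344, -0.560); state += dt/6·(k1+2k2+2k3+k4)
t=0.010: state=(1.137, 3.174)
t=0.020: state=(1.133, 3.169)
t=0.030: state=(1.130, 3.163)
continuing one RK4 step at a time; state shown every 10 steps (Δt=0.1):
t=0.100: state=(1.107, 3.121)
t=0.200: state=(1.079, 3.055)
t=0.300: state=(1.055, 2.985)
t=0.400: state=(1.036, 2.910)
t=0.500: state=(1.020, 2.833)
t=0.600: state=(1.009, 2.756)
t=0.700: state=(1.002, 2.678)
t=0.800: state=(0.999, 2.602)
t=0.900: state=(1.000, 2.527)
t=1.000: state=(1.004, 2.455)
t=1.070: state=(1.009, 2.407)
next step: t=1.080: state=(1.010, 2.400) — y has crossed 2.4
linear interpolation between t=1.070 (2.40659) and t=1.080 (2.39981) → t≈1.080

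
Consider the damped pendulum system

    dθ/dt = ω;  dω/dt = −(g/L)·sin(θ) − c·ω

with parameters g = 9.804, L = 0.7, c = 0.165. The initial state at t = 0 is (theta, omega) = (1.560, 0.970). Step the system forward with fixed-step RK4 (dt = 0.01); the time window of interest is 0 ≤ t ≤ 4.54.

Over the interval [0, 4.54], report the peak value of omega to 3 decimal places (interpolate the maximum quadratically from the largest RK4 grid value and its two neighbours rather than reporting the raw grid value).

t=0.000: state=(1.560, 0.970)
step 1 (dt=0.01): k1=(0.970, -14.165), k2=(0.899, -14.154), k3=(0.899, -14.154), k4=(0.828, -14.142); state += dt/6·(k1+2k2+2k3+k4)
t=0.010: state=(1.569, 0.828)
t=0.020: state=(1.577, 0.687)
t=0.030: state=(1.583, 0.546)
continuing one RK4 step at a time; state shown every 20 steps (Δt=0.2):
t=0.200: state=(1.474, -1.815)
t=0.400: state=(0.852, -4.285)
t=0.600: state=(-0.130, -5.108)
t=0.800: state=(-1.017, -3.427)
t=1.000: state=(-1.434, -0.701)
t=1.200: state=(-1.298, 2.039)
t=1.400: state=(-0.650, 4.264)
t=1.600: state=(0.281, 4.622)
t=1.800: state=(1.044, 2.746)
t=2.000: state=(1.329, 0.067)
t=2.200: state=(1.076, -2.539)
t=2.400: state=(0.368, -4.295)
t=2.600: state=(-0.498, -3.960)
t=2.800: state=(-1.094, -1.823)
t=3.000: state=(-1.197, 0.792)
t=3.200: state=(-0.795, 3.118)
t=3.400: state=(-0.036, 4.140)
t=3.600: state=(0.716, 3.058)
t=3.800: state=(1.104, 0.732)
t=4.000: state=(1.000, -1.737)
t=4.200: state=(0.452, -3.545)
t=4.400: state=(-0.301, -3.631)
t=4.540: state=(-0.743, -2.567)
largest grid value and its neighbours: omega(1.520)=4.78744, omega(1.530)=4.78988, omega(1.540)=4.78563
parabola through these three points peaks at t≈1.529 with omega≈4.78994

max omega = 4.790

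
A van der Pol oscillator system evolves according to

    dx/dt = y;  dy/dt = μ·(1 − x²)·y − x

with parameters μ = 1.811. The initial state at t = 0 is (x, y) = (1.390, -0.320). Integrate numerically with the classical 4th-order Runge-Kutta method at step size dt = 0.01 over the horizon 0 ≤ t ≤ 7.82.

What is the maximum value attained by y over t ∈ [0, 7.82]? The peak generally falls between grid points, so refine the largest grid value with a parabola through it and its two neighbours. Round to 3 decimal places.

t=0.000: state=(1.390, -0.320)
step 1 (dt=0.01): k1=(-0.320, -0.850), k2=(-0.324, -0.844), k3=(-0.324, -0.844), k4=(-0.328, -0.838); state += dt/6·(k1+2k2+2k3+k4)
t=0.010: state=(1.387, -0.328)
t=0.020: state=(1.383, -0.337)
t=0.030: state=(1.380, -0.345)
continuing one RK4 step at a time; state shown every 50 steps (Δt=0.5):
t=0.500: state=(1.138, -0.684)
t=1.000: state=(0.668, -1.289)
t=1.500: state=(-0.350, -3.043)
t=2.000: state=(-1.827, -1.484)
t=2.500: state=(-1.981, 0.236)
t=3.000: state=(-1.813, 0.396)
t=3.500: state=(-1.593, 0.490)
t=4.000: state=(-1.312, 0.652)
t=4.500: state=(-0.906, 1.035)
t=5.000: state=(-0.145, 2.253)
t=5.500: state=(1.423, 3.057)
t=6.000: state=(2.018, -0.016)
t=6.500: state=(1.893, -0.359)
t=7.000: state=(1.691, -0.447)
t=7.500: state=(1.440, -0.570)
t=7.820: state=(1.237, -0.708)
largest grid value and its neighbours: y(5.340)=3.58433, y(5.350)=3.58859, y(5.360)=3.58824
parabola through these three points peaks at t≈5.354 with y≈3.58900

max y = 3.589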